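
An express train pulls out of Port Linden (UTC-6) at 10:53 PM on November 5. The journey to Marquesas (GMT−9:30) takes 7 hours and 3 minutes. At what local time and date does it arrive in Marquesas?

Convert departure to UTC: 10:53 PM + 6:00 = 4:53 AM UTC on Nov 6.
Add 7 hours 3 minutes travel time → 11:56 AM UTC.
Marquesas is UTC−9:30, so local arrival = 11:56 AM − 9:30 = 2:26 AM on Nov 6.

2:26 AM on November 6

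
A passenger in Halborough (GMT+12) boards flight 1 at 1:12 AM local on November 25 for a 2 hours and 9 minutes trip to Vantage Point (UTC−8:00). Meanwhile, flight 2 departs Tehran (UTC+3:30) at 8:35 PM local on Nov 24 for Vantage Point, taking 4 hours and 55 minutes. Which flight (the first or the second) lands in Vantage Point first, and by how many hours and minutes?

the first, by 6 hours 39 minutes

Flight 1 in UTC: 1:12 AM − 12:00 = 1:12 PM on Nov 24.
+2 hours 9 minutes → arrive 3:21 PM UTC on Nov 24.
Flight 2 in UTC: 8:35 PM − 3:30 = 5:05 PM on Nov 24.
+4 hours and 55 minutes → arrive 10:00 PM UTC on Nov 24.
Flight 1 lands earlier by 6 hours 39 minutes.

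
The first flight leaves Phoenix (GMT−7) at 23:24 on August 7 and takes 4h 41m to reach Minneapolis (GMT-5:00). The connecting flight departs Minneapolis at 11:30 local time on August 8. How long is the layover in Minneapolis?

Convert departure to UTC: 23:24 + 7:00 = 06:24 UTC on Aug 8.
Add 4 hours and 41 minutes flight time → 11:05 UTC.
Minneapolis is UTC−5:00, so local arrival = 11:05 − 5:00 = 06:05 on Aug 8.
Layover = 11:30 − 06:05 = 5 hours 25 minutes.

5 hours 25 minutes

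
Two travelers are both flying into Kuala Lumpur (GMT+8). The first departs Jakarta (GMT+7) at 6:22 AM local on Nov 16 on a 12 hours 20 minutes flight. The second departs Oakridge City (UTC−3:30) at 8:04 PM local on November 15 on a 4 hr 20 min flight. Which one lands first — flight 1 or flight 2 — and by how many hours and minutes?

the second, by 7 hours 48 minutes

Flight 1 in UTC: 6:22 AM − 7:00 = 11:22 PM on Nov 15.
+12 hours 20 minutes → arrive 11:42 AM UTC on Nov 16.
Flight 2 in UTC: 8:04 PM + 3:30 = 11:34 PM on Nov 15.
+4 hours 20 minutes → arrive 3:54 AM UTC on Nov 16.
Flight 2 lands earlier by 7 hours 48 minutes.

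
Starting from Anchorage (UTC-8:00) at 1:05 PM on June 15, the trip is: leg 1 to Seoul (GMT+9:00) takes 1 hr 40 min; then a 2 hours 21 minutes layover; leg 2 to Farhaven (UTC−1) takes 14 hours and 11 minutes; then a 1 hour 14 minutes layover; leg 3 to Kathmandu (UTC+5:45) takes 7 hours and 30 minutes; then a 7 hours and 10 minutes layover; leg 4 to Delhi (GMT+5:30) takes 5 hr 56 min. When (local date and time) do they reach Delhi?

Convert departure to UTC: 1:05 PM + 8:00 = 9:05 PM UTC on Jun 15.
Add 1 hour 40 minutes leg 1 → 10:45 PM UTC.
Add 2 hours 21 minutes layover in Seoul → 1:06 AM UTC (Jun 16).
Add 14 hours 11 minutes leg 2 → 3:17 PM UTC.
Add 1 hour 14 minutes layover in Farhaven → 4:31 PM UTC.
Add 7 hours and 30 minutes leg 3 → 12:01 AM UTC (Jun 17).
Add 7 hours 10 minutes layover in Kathmandu → 7:11 AM UTC.
Add 5 hours 56 minutes leg 4 → 1:07 PM UTC.
Delhi is UTC+5:30, so local arrival = 1:07 PM + 5:30 = 6:37 PM on Jun 17.

6:37 PM on Jun 17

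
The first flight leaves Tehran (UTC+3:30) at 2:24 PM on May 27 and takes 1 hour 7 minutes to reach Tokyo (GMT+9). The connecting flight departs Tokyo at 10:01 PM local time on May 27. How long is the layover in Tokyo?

1 hour

Convert departure to UTC: 2:24 PM − 3:30 = 10:54 AM UTC on May 27.
Add 1 hour and 7 minutes flight time → 12:01 PM UTC.
Tokyo is UTC+9:00, so local arrival = 12:01 PM + 9:00 = 9:01 PM on May 27.
Layover = 10:01 PM − 9:01 PM = 1 hour.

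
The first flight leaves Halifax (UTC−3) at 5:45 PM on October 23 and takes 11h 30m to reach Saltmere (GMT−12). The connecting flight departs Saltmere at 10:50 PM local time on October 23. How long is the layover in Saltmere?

Convert departure to UTC: 5:45 PM + 3:00 = 8:45 PM UTC on Oct 23.
Add 11 hours and 30 minutes flight time → 8:15 AM UTC (Oct 24).
Saltmere is UTC−12:00, so local arrival = 8:15 AM − 12:00 = 8:15 PM on Oct 23.
Layover = 10:50 PM − 8:15 PM = 2 hours 35 minutes.

2 hours 35 minutes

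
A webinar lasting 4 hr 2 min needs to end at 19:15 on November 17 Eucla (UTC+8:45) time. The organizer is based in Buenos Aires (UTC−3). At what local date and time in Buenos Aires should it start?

Target end time in UTC: 19:15 − 8:45 = 10:30 on Nov 17.
Subtract 4 hours and 2 minutes → start 06:28 UTC on Nov 17.
Buenos Aires is UTC−3:00: 06:28 − 3:00 = 03:28 on Nov 17.

03:28 on Nov 17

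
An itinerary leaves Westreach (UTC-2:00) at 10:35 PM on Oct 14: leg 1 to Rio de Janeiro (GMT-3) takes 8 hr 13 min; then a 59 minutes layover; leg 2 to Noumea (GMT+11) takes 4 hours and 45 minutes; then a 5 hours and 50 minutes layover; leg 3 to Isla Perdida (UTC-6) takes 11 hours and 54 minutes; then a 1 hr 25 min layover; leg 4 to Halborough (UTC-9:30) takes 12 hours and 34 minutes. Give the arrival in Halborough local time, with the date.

Convert departure to UTC: 10:35 PM + 2:00 = 12:35 AM UTC on Oct 15.
Add 8 hours and 13 minutes leg 1 → 8:48 AM UTC.
Add 59 minutes layover in Rio de Janeiro → 9:47 AM UTC.
Add 4 hours 45 minutes leg 2 → 2:32 PM UTC.
Add 5 hours and 50 minutes layover in Noumea → 8:22 PM UTC.
Add 11 hours and 54 minutes leg 3 → 8:16 AM UTC (Oct 16).
Add 1 hour 25 minutes layover in Isla Perdida → 9:41 AM UTC.
Add 12 hours 34 minutes leg 4 → 10:15 PM UTC.
Halborough is UTC−9:30, so local arrival = 10:15 PM − 9:30 = 12:45 PM on Oct 16.

12:45 PM on October 16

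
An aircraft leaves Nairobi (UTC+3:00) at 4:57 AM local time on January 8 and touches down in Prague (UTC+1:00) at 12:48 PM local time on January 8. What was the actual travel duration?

9 hours 51 minutes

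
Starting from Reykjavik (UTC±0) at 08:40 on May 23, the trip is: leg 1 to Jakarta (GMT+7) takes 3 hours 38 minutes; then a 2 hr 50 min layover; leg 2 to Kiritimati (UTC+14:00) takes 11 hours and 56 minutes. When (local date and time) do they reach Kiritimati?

Reykjavik is at UTC+0, so departure is already 08:40 UTC on May 23.
Add 3 hours 38 minutes leg 1 → 12:18 UTC.
Add 2 hours 50 minutes layover in Jakarta → 15:08 UTC.
Add 11 hours and 56 minutes leg 2 → 03:04 UTC (May 24).
Kiritimati is UTC+14:00, so local arrival = 03:04 + 14:00 = 17:04 on May 24.

17:04 on May 24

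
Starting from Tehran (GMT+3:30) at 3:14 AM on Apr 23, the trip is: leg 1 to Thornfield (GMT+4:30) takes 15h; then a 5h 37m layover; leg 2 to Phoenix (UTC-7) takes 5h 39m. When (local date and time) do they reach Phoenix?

7:00 PM on April 23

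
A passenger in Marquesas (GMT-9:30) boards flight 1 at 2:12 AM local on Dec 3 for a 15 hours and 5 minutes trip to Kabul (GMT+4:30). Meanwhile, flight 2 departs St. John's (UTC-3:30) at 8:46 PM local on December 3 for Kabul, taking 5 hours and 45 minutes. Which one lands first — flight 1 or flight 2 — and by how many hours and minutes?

the first, by 3 hours 14 minutes

Flight 1 in UTC: 2:12 AM + 9:30 = 11:42 AM on Dec 3.
+15 hours and 5 minutes → arrive 2:47 AM UTC on Dec 4.
Flight 2 in UTC: 8:46 PM + 3:30 = 12:16 AM on Dec 4.
+5 hours and 45 minutes → arrive 6:01 AM UTC on Dec 4.
Flight 1 lands earlier by 3 hours 14 minutes.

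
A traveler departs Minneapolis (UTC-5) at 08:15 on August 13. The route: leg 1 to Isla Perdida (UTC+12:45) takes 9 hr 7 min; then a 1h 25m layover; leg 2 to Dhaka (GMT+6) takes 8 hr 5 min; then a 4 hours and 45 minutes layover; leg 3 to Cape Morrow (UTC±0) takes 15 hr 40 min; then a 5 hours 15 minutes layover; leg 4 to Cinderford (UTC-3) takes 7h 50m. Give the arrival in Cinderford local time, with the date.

Convert departure to UTC: 08:15 + 5:00 = 13:15 UTC on Aug 13.
Add 9 hours and 7 minutes leg 1 → 22:22 UTC.
Add 1 hour and 25 minutes layover in Isla Perdida → 23:47 UTC.
Add 8 hours and 5 minutes leg 2 → 07:52 UTC (Aug 14).
Add 4 hours and 45 minutes layover in Dhaka → 12:37 UTC.
Add 15 hours 40 minutes leg 3 → 04:17 UTC (Aug 15).
Add 5 hours and 15 minutes layover in Cape Morrow → 09:32 UTC.
Add 7 hours 50 minutes leg 4 → 17:22 UTC.
Cinderford is UTC−3:00, so local arrival = 17:22 − 3:00 = 14:22 on Aug 15.

14:22 on August 15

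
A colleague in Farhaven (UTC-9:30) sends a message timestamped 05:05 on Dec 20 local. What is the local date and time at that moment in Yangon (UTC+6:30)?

Yangon is 16:00 ahead of Farhaven.
Shift by the zone difference: 05:05 + 16:00 = 21:05 on Dec 20 in Yangon.

21:05 on December 20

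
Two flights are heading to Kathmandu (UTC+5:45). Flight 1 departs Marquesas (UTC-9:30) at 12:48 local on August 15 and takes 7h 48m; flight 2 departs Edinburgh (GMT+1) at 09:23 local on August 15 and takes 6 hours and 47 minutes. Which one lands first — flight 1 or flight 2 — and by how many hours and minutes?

Flight 1 in UTC: 12:48 + 9:30 = 22:18 on Aug 15.
+7 hours 48 minutes → arrive 06:06 UTC on Aug 16.
Flight 2 in UTC: 09:23 − 1:00 = 08:23 on Aug 15.
+6 hours 47 minutes → arrive 15:10 UTC on Aug 15.
Flight 2 lands earlier by 14 hours 56 minutes.

the second, by 14 hours 56 minutes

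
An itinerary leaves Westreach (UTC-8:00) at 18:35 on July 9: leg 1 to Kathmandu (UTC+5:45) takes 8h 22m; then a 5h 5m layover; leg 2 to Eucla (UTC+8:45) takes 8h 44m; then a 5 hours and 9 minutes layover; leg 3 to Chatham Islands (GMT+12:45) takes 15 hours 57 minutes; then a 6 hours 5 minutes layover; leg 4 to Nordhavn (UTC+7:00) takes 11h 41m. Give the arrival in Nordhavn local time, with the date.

22:38 on Jul 12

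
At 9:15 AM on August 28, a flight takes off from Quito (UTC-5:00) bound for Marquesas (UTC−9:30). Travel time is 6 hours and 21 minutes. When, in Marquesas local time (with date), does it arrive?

11:06 AM on Aug 28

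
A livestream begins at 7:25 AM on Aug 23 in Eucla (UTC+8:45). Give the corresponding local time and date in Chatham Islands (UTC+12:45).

Chatham Islands is 4:00 ahead of Eucla.
Shift by the zone difference: 7:25 AM + 4:00 = 11:25 AM on Aug 23 in Chatham Islands.

11:25 AM on August 23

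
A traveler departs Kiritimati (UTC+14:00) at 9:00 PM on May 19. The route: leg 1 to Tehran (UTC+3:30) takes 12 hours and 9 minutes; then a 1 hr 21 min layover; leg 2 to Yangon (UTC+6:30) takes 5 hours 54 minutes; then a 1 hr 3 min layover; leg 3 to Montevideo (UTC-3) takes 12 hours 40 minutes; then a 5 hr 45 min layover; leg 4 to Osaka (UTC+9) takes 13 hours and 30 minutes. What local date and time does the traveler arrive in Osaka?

Convert departure to UTC: 9:00 PM − 14:00 = 7:00 AM UTC on May 19.
Add 12 hours 9 minutes leg 1 → 7:09 PM UTC.
Add 1 hour 21 minutes layover in Tehran → 8:30 PM UTC.
Add 5 hours 54 minutes leg 2 → 2:24 AM UTC (May 20).
Add 1 hour and 3 minutes layover in Yangon → 3:27 AM UTC.
Add 12 hours and 40 minutes leg 3 → 4:07 PM UTC.
Add 5 hours and 45 minutes layover in Montevideo → 9:52 PM UTC.
Add 13 hours 30 minutes leg 4 → 11:22 AM UTC (May 21).
Osaka is UTC+9:00, so local arrival = 11:22 AM + 9:00 = 8:22 PM on May 21.

8:22 PM on May 21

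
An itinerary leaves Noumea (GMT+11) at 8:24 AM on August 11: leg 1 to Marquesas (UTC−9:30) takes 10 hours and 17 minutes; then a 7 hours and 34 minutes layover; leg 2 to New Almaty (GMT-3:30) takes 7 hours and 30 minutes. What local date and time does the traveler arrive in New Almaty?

Convert departure to UTC: 8:24 AM − 11:00 = 9:24 PM UTC on Aug 10.
Add 10 hours and 17 minutes leg 1 → 7:41 AM UTC (Aug 11).
Add 7 hours 34 minutes layover in Marquesas → 3:15 PM UTC.
Add 7 hours 30 minutes leg 2 → 10:45 PM UTC.
New Almaty is UTC−3:30, so local arrival = 10:45 PM − 3:30 = 7:15 PM on Aug 11.

7:15 PM on Aug 11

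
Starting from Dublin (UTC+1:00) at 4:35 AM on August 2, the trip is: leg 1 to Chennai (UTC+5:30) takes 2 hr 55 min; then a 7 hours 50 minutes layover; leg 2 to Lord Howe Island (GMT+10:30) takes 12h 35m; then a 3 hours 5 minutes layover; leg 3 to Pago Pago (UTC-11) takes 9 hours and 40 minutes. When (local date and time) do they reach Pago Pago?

Convert departure to UTC: 4:35 AM − 1:00 = 3:35 AM UTC on Aug 2.
Add 2 hours 55 minutes leg 1 → 6:30 AM UTC.
Add 7 hours 50 minutes layover in Chennai → 2:20 PM UTC.
Add 12 hours and 35 minutes leg 2 → 2:55 AM UTC (Aug 3).
Add 3 hours and 5 minutes layover in Lord Howe Island → 6:00 AM UTC.
Add 9 hours 40 minutes leg 3 → 3:40 PM UTC.
Pago Pago is UTC−11:00, so local arrival = 3:40 PM − 11:00 = 4:40 AM on Aug 3.

4:40 AM on August 3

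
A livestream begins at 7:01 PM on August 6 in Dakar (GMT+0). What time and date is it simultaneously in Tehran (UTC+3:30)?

Tehran is 3:30 ahead of Dakar.
Shift by the zone difference: 7:01 PM + 3:30 = 10:31 PM on Aug 6 in Tehran.

10:31 PM on Aug 6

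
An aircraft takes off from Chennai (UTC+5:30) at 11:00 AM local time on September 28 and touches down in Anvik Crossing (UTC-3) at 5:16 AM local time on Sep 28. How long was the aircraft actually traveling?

2 hours 46 minutes

Departure in UTC: 11:00 AM − 5:30 = 5:30 AM on Sep 28.
Arrival in UTC: 5:16 AM + 3:00 = 8:16 AM on Sep 28.
Elapsed = 8:16 AM − 5:30 AM = 2 hours 46 minutes.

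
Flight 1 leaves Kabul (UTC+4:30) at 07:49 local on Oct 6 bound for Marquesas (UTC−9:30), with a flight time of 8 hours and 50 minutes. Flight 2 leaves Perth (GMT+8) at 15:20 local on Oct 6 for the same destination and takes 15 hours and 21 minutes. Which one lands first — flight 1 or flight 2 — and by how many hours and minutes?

the first, by 10 hours 32 minutes

Flight 1 in UTC: 07:49 − 4:30 = 03:19 on Oct 6.
+8 hours 50 minutes → arrive 12:09 UTC on Oct 6.
Flight 2 in UTC: 15:20 − 8:00 = 07:20 on Oct 6.
+15 hours and 21 minutes → arrive 22:41 UTC on Oct 6.
Flight 1 lands earlier by 10 hours 32 minutes.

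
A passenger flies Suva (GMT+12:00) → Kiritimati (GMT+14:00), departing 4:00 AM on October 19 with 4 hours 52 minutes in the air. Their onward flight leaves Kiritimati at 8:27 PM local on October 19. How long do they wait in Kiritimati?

Convert departure to UTC: 4:00 AM − 12:00 = 4:00 PM UTC on Oct 18.
Add 4 hours 52 minutes flight time → 8:52 PM UTC.
Kiritimati is UTC+14:00, so local arrival = 8:52 PM + 14:00 = 10:52 AM on Oct 19.
Layover = 8:27 PM − 10:52 AM = 9 hours 35 minutes.

9 hours 35 minutes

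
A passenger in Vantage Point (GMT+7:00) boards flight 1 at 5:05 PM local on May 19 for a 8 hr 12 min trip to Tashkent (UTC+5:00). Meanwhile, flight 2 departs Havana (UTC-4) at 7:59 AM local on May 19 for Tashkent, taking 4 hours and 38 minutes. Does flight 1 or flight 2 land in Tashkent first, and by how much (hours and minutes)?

the second, by 1 hour 40 minutes

Flight 1 in UTC: 5:05 PM − 7:00 = 10:05 AM on May 19.
+8 hours and 12 minutes → arrive 6:17 PM UTC on May 19.
Flight 2 in UTC: 7:59 AM + 4:00 = 11:59 AM on May 19.
+4 hours 38 minutes → arrive 4:37 PM UTC on May 19.
Flight 2 lands earlier by 1 hour 40 minutes.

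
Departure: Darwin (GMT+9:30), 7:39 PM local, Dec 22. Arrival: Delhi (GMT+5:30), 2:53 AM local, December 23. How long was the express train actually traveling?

11 hours 14 minutes

Departure in UTC: 7:39 PM − 9:30 = 10:09 AM on Dec 22.
Arrival in UTC: 2:53 AM − 5:30 = 9:23 PM on Dec 22.
Elapsed = 9:23 PM − 10:09 AM = 11 hours 14 minutes.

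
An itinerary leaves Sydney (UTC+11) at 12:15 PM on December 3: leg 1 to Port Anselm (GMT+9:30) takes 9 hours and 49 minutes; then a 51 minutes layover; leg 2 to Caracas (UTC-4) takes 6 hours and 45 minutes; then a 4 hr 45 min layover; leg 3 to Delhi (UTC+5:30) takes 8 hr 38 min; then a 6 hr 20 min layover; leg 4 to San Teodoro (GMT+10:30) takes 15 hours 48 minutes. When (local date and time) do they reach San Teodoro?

Convert departure to UTC: 12:15 PM − 11:00 = 1:15 AM UTC on Dec 3.
Add 9 hours and 49 minutes leg 1 → 11:04 AM UTC.
Add 51 minutes layover in Port Anselm → 11:55 AM UTC.
Add 6 hours 45 minutes leg 2 → 6:40 PM UTC.
Add 4 hours 45 minutes layover in Caracas → 11:25 PM UTC.
Add 8 hours and 38 minutes leg 3 → 8:03 AM UTC (Dec 4).
Add 6 hours and 20 minutes layover in Delhi → 2:23 PM UTC.
Add 15 hours and 48 minutes leg 4 → 6:11 AM UTC (Dec 5).
San Teodoro is UTC+10:30, so local arrival = 6:11 AM + 10:30 = 4:41 PM on Dec 5.

4:41 PM on Dec 5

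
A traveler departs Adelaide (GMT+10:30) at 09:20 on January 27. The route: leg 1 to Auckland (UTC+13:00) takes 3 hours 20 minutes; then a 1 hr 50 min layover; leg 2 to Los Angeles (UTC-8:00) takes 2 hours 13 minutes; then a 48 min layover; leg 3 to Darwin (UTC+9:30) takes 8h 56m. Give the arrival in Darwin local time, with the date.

01:27 on Jan 28

Convert departure to UTC: 09:20 − 10:30 = 22:50 UTC on Jan 26.
Add 3 hours 20 minutes leg 1 → 02:10 UTC (Jan 27).
Add 1 hour 50 minutes layover in Auckland → 04:00 UTC.
Add 2 hours and 13 minutes leg 2 → 06:13 UTC.
Add 48 minutes layover in Los Angeles → 07:01 UTC.
Add 8 hours and 56 minutes leg 3 → 15:57 UTC.
Darwin is UTC+9:30, so local arrival = 15:57 + 9:30 = 01:27 on Jan 28.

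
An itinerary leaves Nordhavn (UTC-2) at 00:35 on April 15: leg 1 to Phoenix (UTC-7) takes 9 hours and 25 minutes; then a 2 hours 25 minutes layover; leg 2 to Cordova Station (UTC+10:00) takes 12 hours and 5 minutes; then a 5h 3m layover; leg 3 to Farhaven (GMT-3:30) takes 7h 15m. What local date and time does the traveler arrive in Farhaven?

Convert departure to UTC: 00:35 + 2:00 = 02:35 UTC on Apr 15.
Add 9 hours 25 minutes leg 1 → 12:00 UTC.
Add 2 hours 25 minutes layover in Phoenix → 14:25 UTC.
Add 12 hours and 5 minutes leg 2 → 02:30 UTC (Apr 16).
Add 5 hours and 3 minutes layover in Cordova Station → 07:33 UTC.
Add 7 hours and 15 minutes leg 3 → 14:48 UTC.
Farhaven is UTC−3:30, so local arrival = 14:48 − 3:30 = 11:18 on Apr 16.

11:18 on April 16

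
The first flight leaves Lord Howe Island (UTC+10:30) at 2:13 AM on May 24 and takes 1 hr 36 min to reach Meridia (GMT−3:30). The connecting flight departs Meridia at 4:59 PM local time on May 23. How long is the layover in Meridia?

Convert departure to UTC: 2:13 AM − 10:30 = 3:43 PM UTC on May 23.
Add 1 hour 36 minutes flight time → 5:19 PM UTC.
Meridia is UTC−3:30, so local arrival = 5:19 PM − 3:30 = 1:49 PM on May 23.
Layover = 4:59 PM − 1:49 PM = 3 hours 10 minutes.

3 hours 10 minutes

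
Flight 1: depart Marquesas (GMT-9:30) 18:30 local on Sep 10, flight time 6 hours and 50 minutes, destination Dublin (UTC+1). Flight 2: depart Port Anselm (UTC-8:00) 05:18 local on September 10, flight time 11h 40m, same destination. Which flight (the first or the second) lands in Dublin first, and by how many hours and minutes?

Flight 1 in UTC: 18:30 + 9:30 = 04:00 on Sep 11.
+6 hours and 50 minutes → arrive 10:50 UTC on Sep 11.
Flight 2 in UTC: 05:18 + 8:00 = 13:18 on Sep 10.
+11 hours and 40 minutes → arrive 00:58 UTC on Sep 11.
Flight 2 lands earlier by 9 hours 52 minutes.

the second, by 9 hours 52 minutes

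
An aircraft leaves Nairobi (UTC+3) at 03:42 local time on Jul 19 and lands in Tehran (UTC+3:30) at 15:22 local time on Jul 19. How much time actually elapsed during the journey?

11 hours 10 minutes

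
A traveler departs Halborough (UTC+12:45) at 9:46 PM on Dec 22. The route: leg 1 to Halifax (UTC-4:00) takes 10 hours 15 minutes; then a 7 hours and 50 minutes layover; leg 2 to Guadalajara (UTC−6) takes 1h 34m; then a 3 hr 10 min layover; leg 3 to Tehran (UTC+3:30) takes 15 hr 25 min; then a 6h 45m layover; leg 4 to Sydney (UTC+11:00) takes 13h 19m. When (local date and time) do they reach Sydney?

6:19 AM on December 25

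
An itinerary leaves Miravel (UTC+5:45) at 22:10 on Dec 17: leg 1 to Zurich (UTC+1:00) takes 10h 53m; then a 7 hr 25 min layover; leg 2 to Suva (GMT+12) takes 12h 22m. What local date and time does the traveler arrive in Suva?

Convert departure to UTC: 22:10 − 5:45 = 16:25 UTC on Dec 17.
Add 10 hours and 53 minutes leg 1 → 03:18 UTC (Dec 18).
Add 7 hours and 25 minutes layover in Zurich → 10:43 UTC.
Add 12 hours 22 minutes leg 2 → 23:05 UTC.
Suva is UTC+12:00, so local arrival = 23:05 + 12:00 = 11:05 on Dec 19.

11:05 on Dec 19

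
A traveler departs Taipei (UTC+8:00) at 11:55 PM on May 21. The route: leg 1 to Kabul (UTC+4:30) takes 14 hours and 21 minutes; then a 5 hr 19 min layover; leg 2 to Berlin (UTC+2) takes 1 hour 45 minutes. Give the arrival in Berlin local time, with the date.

Convert departure to UTC: 11:55 PM − 8:00 = 3:55 PM UTC on May 21.
Add 14 hours 21 minutes leg 1 → 6:16 AM UTC (May 22).
Add 5 hours and 19 minutes layover in Kabul → 11:35 AM UTC.
Add 1 hour and 45 minutes leg 2 → 1:20 PM UTC.
Berlin is UTC+2:00, so local arrival = 1:20 PM + 2:00 = 3:20 PM on May 22.

3:20 PM on May 22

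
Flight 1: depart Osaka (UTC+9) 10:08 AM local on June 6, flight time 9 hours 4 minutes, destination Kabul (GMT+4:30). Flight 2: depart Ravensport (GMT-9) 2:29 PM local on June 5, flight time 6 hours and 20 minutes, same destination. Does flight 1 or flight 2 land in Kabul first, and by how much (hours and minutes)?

Flight 1 in UTC: 10:08 AM − 9:00 = 1:08 AM on Jun 6.
+9 hours and 4 minutes → arrive 10:12 AM UTC on Jun 6.
Flight 2 in UTC: 2:29 PM + 9:00 = 11:29 PM on Jun 5.
+6 hours and 20 minutes → arrive 5:49 AM UTC on Jun 6.
Flight 2 lands earlier by 4 hours 23 minutes.

the second, by 4 hours 23 minutes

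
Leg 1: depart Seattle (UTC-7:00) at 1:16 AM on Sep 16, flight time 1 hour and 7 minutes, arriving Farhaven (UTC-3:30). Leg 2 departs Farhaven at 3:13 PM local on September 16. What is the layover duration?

9 hours 20 minutes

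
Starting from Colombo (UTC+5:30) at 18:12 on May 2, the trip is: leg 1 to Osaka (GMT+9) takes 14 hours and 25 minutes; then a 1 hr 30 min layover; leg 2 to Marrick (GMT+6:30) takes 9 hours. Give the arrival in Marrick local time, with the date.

20:07 on May 3

Convert departure to UTC: 18:12 − 5:30 = 12:42 UTC on May 2.
Add 14 hours 25 minutes leg 1 → 03:07 UTC (May 3).
Add 1 hour and 30 minutes layover in Osaka → 04:37 UTC.
Add 9 hours leg 2 → 13:37 UTC.
Marrick is UTC+6:30, so local arrival = 13:37 + 6:30 = 20:07 on May 3.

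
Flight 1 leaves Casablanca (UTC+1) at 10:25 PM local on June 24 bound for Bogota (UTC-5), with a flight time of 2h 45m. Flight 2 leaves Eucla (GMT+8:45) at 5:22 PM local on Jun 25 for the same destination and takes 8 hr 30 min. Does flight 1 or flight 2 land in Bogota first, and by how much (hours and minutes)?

the first, by 16 hours 57 minutes

Flight 1 in UTC: 10:25 PM − 1:00 = 9:25 PM on Jun 24.
+2 hours and 45 minutes → arrive 12:10 AM UTC on Jun 25.
Flight 2 in UTC: 5:22 PM − 8:45 = 8:37 AM on Jun 25.
+8 hours and 30 minutes → arrive 5:07 PM UTC on Jun 25.
Flight 1 lands earlier by 16 hours 57 minutes.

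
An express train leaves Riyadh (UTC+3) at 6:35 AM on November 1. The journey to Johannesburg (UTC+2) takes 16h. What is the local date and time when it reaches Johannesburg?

9:35 PM on November 1

Johannesburg is 1:00 behind Riyadh.
After 16 hours it is 10:35 PM in Riyadh.
Shift by the zone difference: 10:35 PM − 1:00 = 9:35 PM on Nov 1 in Johannesburg.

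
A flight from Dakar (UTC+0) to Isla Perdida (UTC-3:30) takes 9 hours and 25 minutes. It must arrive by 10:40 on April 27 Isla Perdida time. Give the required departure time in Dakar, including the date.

Target arrival in UTC: 10:40 + 3:30 = 14:10 on Apr 27.
Subtract 9 hours 25 minutes → departure 04:45 UTC on Apr 27.
Dakar is UTC+0, so departure is 04:45 on Apr 27.

04:45 on April 27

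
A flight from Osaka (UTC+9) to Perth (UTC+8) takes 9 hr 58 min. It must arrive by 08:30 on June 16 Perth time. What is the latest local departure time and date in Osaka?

23:32 on June 15

Target arrival in UTC: 08:30 − 8:00 = 00:30 on Jun 16.
Subtract 9 hours 58 minutes → departure 14:32 UTC on Jun 15.
Osaka is UTC+9:00: 14:32 + 9:00 = 23:32 on Jun 15.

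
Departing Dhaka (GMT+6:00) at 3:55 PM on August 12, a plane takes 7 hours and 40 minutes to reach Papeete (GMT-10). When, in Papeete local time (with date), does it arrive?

7:35 AM on August 12

Papeete is 16:00 behind Dhaka.
After 7 hours 40 minutes it is 11:35 PM in Dhaka.
Shift by the zone difference: 11:35 PM − 16:00 = 7:35 AM on Aug 12 in Papeete.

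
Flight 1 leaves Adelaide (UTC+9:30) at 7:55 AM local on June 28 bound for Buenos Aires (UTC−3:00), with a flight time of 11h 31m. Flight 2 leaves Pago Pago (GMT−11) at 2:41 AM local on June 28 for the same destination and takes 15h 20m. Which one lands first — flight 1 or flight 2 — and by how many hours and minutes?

Flight 1 in UTC: 7:55 AM − 9:30 = 10:25 PM on Jun 27.
+11 hours and 31 minutes → arrive 9:56 AM UTC on Jun 28.
Flight 2 in UTC: 2:41 AM + 11:00 = 1:41 PM on Jun 28.
+15 hours 20 minutes → arrive 5:01 AM UTC on Jun 29.
Flight 1 lands earlier by 19 hours 5 minutes.

the first, by 19 hours 5 minutes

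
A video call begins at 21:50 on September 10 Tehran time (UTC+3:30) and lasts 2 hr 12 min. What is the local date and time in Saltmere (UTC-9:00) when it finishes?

11:32 on September 10

Saltmere is 12:30 behind Tehran.
After 2 hours and 12 minutes it is 00:02 (Sep 11) in Tehran.
Shift by the zone difference: 00:02 − 12:30 = 11:32 on Sep 10 in Saltmere.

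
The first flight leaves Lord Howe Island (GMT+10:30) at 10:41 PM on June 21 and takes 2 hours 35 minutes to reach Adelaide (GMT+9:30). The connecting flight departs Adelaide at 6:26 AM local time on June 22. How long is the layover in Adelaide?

6 hours 10 minutes

Convert departure to UTC: 10:41 PM − 10:30 = 12:11 PM UTC on Jun 21.
Add 2 hours and 35 minutes flight time → 2:46 PM UTC.
Adelaide is UTC+9:30, so local arrival = 2:46 PM + 9:30 = 12:16 AM on Jun 22.
Layover = 6:26 AM − 12:16 AM = 6 hours 10 minutes.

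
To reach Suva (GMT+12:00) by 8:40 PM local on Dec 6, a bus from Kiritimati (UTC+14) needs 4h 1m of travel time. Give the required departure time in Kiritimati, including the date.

Target arrival in UTC: 8:40 PM − 12:00 = 8:40 AM on Dec 6.
Subtract 4 hours and 1 minute → departure 4:39 AM UTC on Dec 6.
Kiritimati is UTC+14:00: 4:39 AM + 14:00 = 6:39 PM on Dec 6.

6:39 PM on December 6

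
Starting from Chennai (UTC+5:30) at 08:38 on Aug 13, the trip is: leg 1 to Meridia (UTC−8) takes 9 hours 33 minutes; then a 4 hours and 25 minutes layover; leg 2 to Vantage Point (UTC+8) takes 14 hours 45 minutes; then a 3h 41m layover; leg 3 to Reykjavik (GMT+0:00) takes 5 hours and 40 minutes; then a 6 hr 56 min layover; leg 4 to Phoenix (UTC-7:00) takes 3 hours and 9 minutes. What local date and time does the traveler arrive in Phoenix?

20:17 on August 14

Convert departure to UTC: 08:38 − 5:30 = 03:08 UTC on Aug 13.
Add 9 hours 33 minutes leg 1 → 12:41 UTC.
Add 4 hours 25 minutes layover in Meridia → 17:06 UTC.
Add 14 hours and 45 minutes leg 2 → 07:51 UTC (Aug 14).
Add 3 hours and 41 minutes layover in Vantage Point → 11:32 UTC.
Add 5 hours and 40 minutes leg 3 → 17:12 UTC.
Add 6 hours 56 minutes layover in Reykjavik → 00:08 UTC (Aug 15).
Add 3 hours and 9 minutes leg 4 → 03:17 UTC.
Phoenix is UTC−7:00, so local arrival = 03:17 − 7:00 = 20:17 on Aug 14.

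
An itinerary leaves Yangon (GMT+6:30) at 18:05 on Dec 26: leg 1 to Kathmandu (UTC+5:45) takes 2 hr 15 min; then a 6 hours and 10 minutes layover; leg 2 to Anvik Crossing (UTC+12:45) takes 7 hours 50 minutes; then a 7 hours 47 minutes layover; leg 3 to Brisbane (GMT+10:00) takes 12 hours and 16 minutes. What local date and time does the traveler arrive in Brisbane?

09:53 on Dec 28

Convert departure to UTC: 18:05 − 6:30 = 11:35 UTC on Dec 26.
Add 2 hours 15 minutes leg 1 → 13:50 UTC.
Add 6 hours and 10 minutes layover in Kathmandu → 20:00 UTC.
Add 7 hours 50 minutes leg 2 → 03:50 UTC (Dec 27).
Add 7 hours and 47 minutes layover in Anvik Crossing → 11:37 UTC.
Add 12 hours and 16 minutes leg 3 → 23:53 UTC.
Brisbane is UTC+10:00, so local arrival = 23:53 + 10:00 = 09:53 on Dec 28.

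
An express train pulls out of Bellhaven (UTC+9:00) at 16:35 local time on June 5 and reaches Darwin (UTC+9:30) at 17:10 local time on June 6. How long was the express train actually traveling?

24 hours 5 minutes

Darwin is 0:30 ahead of Bellhaven.
Clock-face elapsed time (ignoring zones) is 24 hours 35 minutes.
Actual elapsed = 24 hours 35 minutes − 0:30 = 24 hours 5 minutes.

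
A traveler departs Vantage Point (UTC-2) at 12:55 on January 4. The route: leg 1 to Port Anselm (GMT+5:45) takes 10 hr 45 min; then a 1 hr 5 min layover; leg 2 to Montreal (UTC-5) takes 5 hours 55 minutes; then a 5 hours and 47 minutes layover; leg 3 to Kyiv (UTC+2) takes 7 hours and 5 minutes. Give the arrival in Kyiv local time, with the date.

23:32 on January 5

Convert departure to UTC: 12:55 + 2:00 = 14:55 UTC on Jan 4.
Add 10 hours 45 minutes leg 1 → 01:40 UTC (Jan 5).
Add 1 hour 5 minutes layover in Port Anselm → 02:45 UTC.
Add 5 hours and 55 minutes leg 2 → 08:40 UTC.
Add 5 hours 47 minutes layover in Montreal → 14:27 UTC.
Add 7 hours 5 minutes leg 3 → 21:32 UTC.
Kyiv is UTC+2:00, so local arrival = 21:32 + 2:00 = 23:32 on Jan 5.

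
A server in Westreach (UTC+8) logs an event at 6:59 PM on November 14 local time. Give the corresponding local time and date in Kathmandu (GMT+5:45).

Kathmandu is 2:15 behind Westreach.
Shift by the zone difference: 6:59 PM − 2:15 = 4:44 PM on Nov 14 in Kathmandu.

4:44 PM on Nov 14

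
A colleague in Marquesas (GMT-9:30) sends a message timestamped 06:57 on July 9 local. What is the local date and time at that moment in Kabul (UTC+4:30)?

Kabul is 14:00 ahead of Marquesas.
Shift by the zone difference: 06:57 + 14:00 = 20:57 on Jul 9 in Kabul.

20:57 on Jul 9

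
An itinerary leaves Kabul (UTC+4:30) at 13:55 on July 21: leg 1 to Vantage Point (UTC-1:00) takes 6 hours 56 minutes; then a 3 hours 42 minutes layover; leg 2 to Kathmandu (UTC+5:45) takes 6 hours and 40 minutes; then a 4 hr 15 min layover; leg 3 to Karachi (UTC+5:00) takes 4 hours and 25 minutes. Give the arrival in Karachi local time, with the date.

16:23 on July 22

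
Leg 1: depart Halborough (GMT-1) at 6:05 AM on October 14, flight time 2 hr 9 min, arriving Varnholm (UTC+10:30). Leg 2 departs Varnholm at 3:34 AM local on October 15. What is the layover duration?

7 hours 50 minutes

Convert departure to UTC: 6:05 AM + 1:00 = 7:05 AM UTC on Oct 14.
Add 2 hours and 9 minutes flight time → 9:14 AM UTC.
Varnholm is UTC+10:30, so local arrival = 9:14 AM + 10:30 = 7:44 PM on Oct 14.
Layover = 3:34 AM − 7:44 PM (+1 day) = 7 hours 50 minutes.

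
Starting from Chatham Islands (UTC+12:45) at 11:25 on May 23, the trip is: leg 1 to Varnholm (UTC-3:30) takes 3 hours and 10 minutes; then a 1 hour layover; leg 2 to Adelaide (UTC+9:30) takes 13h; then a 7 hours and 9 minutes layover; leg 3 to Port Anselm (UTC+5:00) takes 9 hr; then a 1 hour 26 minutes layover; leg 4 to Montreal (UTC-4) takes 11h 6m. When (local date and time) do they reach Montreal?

Convert departure to UTC: 11:25 − 12:45 = 22:40 UTC on May 22.
Add 3 hours 10 minutes leg 1 → 01:50 UTC (May 23).
Add 1 hour layover in Varnholm → 02:50 UTC.
Add 13 hours leg 2 → 15:50 UTC.
Add 7 hours 9 minutes layover in Adelaide → 22:59 UTC.
Add 9 hours leg 3 → 07:59 UTC (May 24).
Add 1 hour 26 minutes layover in Port Anselm → 09:25 UTC.
Add 11 hours and 6 minutes leg 4 → 20:31 UTC.
Montreal is UTC−4:00, so local arrival = 20:31 − 4:00 = 16:31 on May 24.

16:31 on May 24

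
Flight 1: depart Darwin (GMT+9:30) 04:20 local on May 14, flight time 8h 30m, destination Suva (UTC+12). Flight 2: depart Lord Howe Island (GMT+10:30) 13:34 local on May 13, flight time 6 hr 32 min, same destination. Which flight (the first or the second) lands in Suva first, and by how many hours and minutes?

the second, by 17 hours 44 minutes

Flight 1 in UTC: 04:20 − 9:30 = 18:50 on May 13.
+8 hours 30 minutes → arrive 03:20 UTC on May 14.
Flight 2 in UTC: 13:34 − 10:30 = 03:04 on May 13.
+6 hours and 32 minutes → arrive 09:36 UTC on May 13.
Flight 2 lands earlier by 17 hours 44 minutes.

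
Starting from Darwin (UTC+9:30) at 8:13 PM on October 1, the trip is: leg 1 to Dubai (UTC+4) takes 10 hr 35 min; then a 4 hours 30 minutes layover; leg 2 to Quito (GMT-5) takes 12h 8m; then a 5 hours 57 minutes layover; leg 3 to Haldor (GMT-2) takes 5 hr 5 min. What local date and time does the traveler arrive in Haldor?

10:58 PM on Oct 2

Convert departure to UTC: 8:13 PM − 9:30 = 10:43 AM UTC on Oct 1.
Add 10 hours 35 minutes leg 1 → 9:18 PM UTC.
Add 4 hours and 30 minutes layover in Dubai → 1:48 AM UTC (Oct 2).
Add 12 hours 8 minutes leg 2 → 1:56 PM UTC.
Add 5 hours and 57 minutes layover in Quito → 7:53 PM UTC.
Add 5 hours and 5 minutes leg 3 → 12:58 AM UTC (Oct 3).
Haldor is UTC−2:00, so local arrival = 12:58 AM − 2:00 = 10:58 PM on Oct 2.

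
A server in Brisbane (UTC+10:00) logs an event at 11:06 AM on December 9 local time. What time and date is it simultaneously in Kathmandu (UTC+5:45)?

In UTC: 11:06 AM − 10:00 = 1:06 AM on Dec 9.
Kathmandu is UTC+5:45: 1:06 AM + 5:45 = 6:51 AM on Dec 9.

6:51 AM on December 9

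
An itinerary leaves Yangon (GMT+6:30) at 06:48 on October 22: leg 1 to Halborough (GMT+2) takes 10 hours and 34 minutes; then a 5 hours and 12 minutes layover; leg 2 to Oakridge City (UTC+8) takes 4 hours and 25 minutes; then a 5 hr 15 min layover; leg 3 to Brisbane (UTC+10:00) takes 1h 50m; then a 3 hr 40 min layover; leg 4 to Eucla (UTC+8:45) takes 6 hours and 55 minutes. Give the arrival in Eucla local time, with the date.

22:54 on Oct 23

Convert departure to UTC: 06:48 − 6:30 = 00:18 UTC on Oct 22.
Add 10 hours and 34 minutes leg 1 → 10:52 UTC.
Add 5 hours 12 minutes layover in Halborough → 16:04 UTC.
Add 4 hours and 25 minutes leg 2 → 20:29 UTC.
Add 5 hours 15 minutes layover in Oakridge City → 01:44 UTC (Oct 23).
Add 1 hour 50 minutes leg 3 → 03:34 UTC.
Add 3 hours and 40 minutes layover in Brisbane → 07:14 UTC.
Add 6 hours 55 minutes leg 4 → 14:09 UTC.
Eucla is UTC+8:45, so local arrival = 14:09 + 8:45 = 22:54 on Oct 23.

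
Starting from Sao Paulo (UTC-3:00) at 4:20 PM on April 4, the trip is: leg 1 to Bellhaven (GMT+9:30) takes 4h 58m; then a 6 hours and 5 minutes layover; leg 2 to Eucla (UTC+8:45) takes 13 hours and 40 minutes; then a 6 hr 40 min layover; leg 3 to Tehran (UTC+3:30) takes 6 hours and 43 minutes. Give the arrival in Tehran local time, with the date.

12:56 PM on April 6

Convert departure to UTC: 4:20 PM + 3:00 = 7:20 PM UTC on Apr 4.
Add 4 hours and 58 minutes leg 1 → 12:18 AM UTC (Apr 5).
Add 6 hours and 5 minutes layover in Bellhaven → 6:23 AM UTC.
Add 13 hours 40 minutes leg 2 → 8:03 PM UTC.
Add 6 hours and 40 minutes layover in Eucla → 2:43 AM UTC (Apr 6).
Add 6 hours 43 minutes leg 3 → 9:26 AM UTC.
Tehran is UTC+3:30, so local arrival = 9:26 AM + 3:30 = 12:56 PM on Apr 6.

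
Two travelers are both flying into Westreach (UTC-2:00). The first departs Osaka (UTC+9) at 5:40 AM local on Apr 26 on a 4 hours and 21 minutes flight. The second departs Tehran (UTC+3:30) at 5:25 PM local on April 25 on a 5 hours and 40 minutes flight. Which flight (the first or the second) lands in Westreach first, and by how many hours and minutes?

Flight 1 in UTC: 5:40 AM − 9:00 = 8:40 PM on Apr 25.
+4 hours 21 minutes → arrive 1:01 AM UTC on Apr 26.
Flight 2 in UTC: 5:25 PM − 3:30 = 1:55 PM on Apr 25.
+5 hours 40 minutes → arrive 7:35 PM UTC on Apr 25.
Flight 2 lands earlier by 5 hours 26 minutes.

the second, by 5 hours 26 minutes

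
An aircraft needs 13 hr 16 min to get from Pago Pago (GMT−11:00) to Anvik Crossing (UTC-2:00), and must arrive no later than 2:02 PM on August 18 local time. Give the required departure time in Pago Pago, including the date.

3:46 PM on August 17

Target arrival in UTC: 2:02 PM + 2:00 = 4:02 PM on Aug 18.
Subtract 13 hours 16 minutes → departure 2:46 AM UTC on Aug 18.
Pago Pago is UTC−11:00: 2:46 AM − 11:00 = 3:46 PM on Aug 17.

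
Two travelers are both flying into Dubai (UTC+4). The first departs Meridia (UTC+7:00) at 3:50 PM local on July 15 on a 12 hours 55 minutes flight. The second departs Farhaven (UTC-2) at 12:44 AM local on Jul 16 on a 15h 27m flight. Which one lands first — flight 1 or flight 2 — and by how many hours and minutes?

Flight 1 in UTC: 3:50 PM − 7:00 = 8:50 AM on Jul 15.
+12 hours and 55 minutes → arrive 9:45 PM UTC on Jul 15.
Flight 2 in UTC: 12:44 AM + 2:00 = 2:44 AM on Jul 16.
+15 hours 27 minutes → arrive 6:11 PM UTC on Jul 16.
Flight 1 lands earlier by 20 hours 26 minutes.

the first, by 20 hours 26 minutes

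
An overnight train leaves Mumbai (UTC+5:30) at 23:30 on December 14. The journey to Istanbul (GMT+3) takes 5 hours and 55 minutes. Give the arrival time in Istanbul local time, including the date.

Convert departure to UTC: 23:30 − 5:30 = 18:00 UTC on Dec 14.
Add 5 hours and 55 minutes travel time → 23:55 UTC.
Istanbul is UTC+3:00, so local arrival = 23:55 + 3:00 = 02:55 on Dec 15.

02:55 on December 15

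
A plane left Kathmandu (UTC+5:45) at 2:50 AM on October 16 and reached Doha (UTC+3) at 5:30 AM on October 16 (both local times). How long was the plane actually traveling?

Departure in UTC: 2:50 AM − 5:45 = 9:05 PM on Oct 15.
Arrival in UTC: 5:30 AM − 3:00 = 2:30 AM on Oct 16.
Elapsed = 2:30 AM − 9:05 PM (+1 day) = 5 hours 25 minutes.

5 hours 25 minutes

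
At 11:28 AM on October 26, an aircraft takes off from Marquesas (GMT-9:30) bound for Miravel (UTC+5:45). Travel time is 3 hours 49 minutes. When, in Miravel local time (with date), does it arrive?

Convert departure to UTC: 11:28 AM + 9:30 = 8:58 PM UTC on Oct 26.
Add 3 hours and 49 minutes travel time → 12:47 AM UTC (Oct 27).
Miravel is UTC+5:45, so local arrival = 12:47 AM + 5:45 = 6:32 AM on Oct 27.

6:32 AM on Oct 27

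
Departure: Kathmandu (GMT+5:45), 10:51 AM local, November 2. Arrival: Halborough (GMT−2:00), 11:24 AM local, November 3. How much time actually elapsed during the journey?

Halborough is 7:45 behind Kathmandu.
Clock-face elapsed time (ignoring zones) is 24 hours 33 minutes.
Actual elapsed = 24 hours 33 minutes + 7:45 = 32 hours 18 minutes.

32 hours 18 minutes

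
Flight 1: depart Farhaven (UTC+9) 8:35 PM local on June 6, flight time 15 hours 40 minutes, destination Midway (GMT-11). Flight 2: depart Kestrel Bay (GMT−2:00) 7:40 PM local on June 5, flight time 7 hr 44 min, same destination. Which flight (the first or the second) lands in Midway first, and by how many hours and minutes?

Flight 1 in UTC: 8:35 PM − 9:00 = 11:35 AM on Jun 6.
+15 hours and 40 minutes → arrive 3:15 AM UTC on Jun 7.
Flight 2 in UTC: 7:40 PM + 2:00 = 9:40 PM on Jun 5.
+7 hours and 44 minutes → arrive 5:24 AM UTC on Jun 6.
Flight 2 lands earlier by 21 hours 51 minutes.

the second, by 21 hours 51 minutes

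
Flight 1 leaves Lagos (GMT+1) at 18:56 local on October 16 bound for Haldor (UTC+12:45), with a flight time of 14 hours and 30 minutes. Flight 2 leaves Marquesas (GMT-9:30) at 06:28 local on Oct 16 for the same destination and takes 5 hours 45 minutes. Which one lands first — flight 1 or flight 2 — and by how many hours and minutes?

Flight 1 in UTC: 18:56 − 1:00 = 17:56 on Oct 16.
+14 hours 30 minutes → arrive 08:26 UTC on Oct 17.
Flight 2 in UTC: 06:28 + 9:30 = 15:58 on Oct 16.
+5 hours 45 minutes → arrive 21:43 UTC on Oct 16.
Flight 2 lands earlier by 10 hours 43 minutes.

the second, by 10 hours 43 minutes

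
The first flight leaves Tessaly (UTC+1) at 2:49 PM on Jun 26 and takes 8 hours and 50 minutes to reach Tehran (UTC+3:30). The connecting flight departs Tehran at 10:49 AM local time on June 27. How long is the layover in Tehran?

Convert departure to UTC: 2:49 PM − 1:00 = 1:49 PM UTC on Jun 26.
Add 8 hours 50 minutes flight time → 10:39 PM UTC.
Tehran is UTC+3:30, so local arrival = 10:39 PM + 3:30 = 2:09 AM on Jun 27.
Layover = 10:49 AM − 2:09 AM = 8 hours 40 minutes.

8 hours 40 minutes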